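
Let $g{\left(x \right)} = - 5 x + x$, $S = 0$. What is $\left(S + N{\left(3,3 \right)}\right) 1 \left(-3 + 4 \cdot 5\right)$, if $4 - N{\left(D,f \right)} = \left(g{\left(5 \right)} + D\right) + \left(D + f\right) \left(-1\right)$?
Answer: $459$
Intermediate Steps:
$g{\left(x \right)} = - 4 x$
$N{\left(D,f \right)} = 24 + f$ ($N{\left(D,f \right)} = 4 - \left(\left(\left(-4\right) 5 + D\right) + \left(D + f\right) \left(-1\right)\right) = 4 - \left(\left(-20 + D\right) - \left(D + f\right)\right) = 4 - \left(-20 - f\right) = 4 + \left(20 + f\right) = 24 + f$)
$\left(S + N{\left(3,3 \right)}\right) 1 \left(-3 + 4 \cdot 5\right) = \left(0 + \left(24 + 3\right)\right) 1 \left(-3 + 4 \cdot 5\right) = \left(0 + 27\right) 1 \left(-3 + 20\right) = 27 \cdot 1 \cdot 17 = 27 \cdot 17 = 459$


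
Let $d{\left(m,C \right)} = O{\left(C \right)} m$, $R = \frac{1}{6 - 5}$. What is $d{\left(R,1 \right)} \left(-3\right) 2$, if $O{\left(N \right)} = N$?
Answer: $-6$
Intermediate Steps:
$R = 1$ ($R = 1^{-1} = 1$)
$d{\left(m,C \right)} = C m$
$d{\left(R,1 \right)} \left(-3\right) 2 = 1 \cdot 1 \left(-3\right) 2 = 1 \left(-3\right) 2 = \left(-3\right) 2 = -6$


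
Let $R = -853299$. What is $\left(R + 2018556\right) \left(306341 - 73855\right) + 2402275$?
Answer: $270908341177$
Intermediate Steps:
$\left(R + 2018556\right) \left(306341 - 73855\right) + 2402275 = \left(-853299 + 2018556\right) \left(306341 - 73855\right) + 2402275 = 1165257 \cdot 232486 + 2402275 = 270905938902 + 2402275 = 270908341177$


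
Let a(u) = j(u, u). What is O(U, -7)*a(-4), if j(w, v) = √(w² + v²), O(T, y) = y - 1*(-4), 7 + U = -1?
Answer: -12*√2 ≈ -16.971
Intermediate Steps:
U = -8 (U = -7 - 1 = -8)
O(T, y) = 4 + y (O(T, y) = y + 4 = 4 + y)
j(w, v) = √(v² + w²)
a(u) = √2*√(u²) (a(u) = √(u² + u²) = √(2*u²) = √2*√(u²))
O(U, -7)*a(-4) = (4 - 7)*(√2*√((-4)²)) = -3*√2*√16 = -3*√2*4 = -12*√2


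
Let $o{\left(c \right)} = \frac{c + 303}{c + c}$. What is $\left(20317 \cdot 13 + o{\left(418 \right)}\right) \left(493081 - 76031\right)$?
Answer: $\frac{2423344500075}{22} \approx 1.1015 \cdot 10^{11}$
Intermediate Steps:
$o{\left(c \right)} = \frac{303 + c}{2 c}$
$\left(20317 \cdot 13 + o{\left(418 \right)}\right) \left(493081 - 76031\right) = \left(20317 \cdot 13 + \frac{303 + 418}{2 \cdot 418}\right) \left(493081 - 76031\right) = \left(264121 + \frac{1}{2} \cdot \frac{1}{418} \cdot 721\right) 417050 = \left(264121 + \frac{721}{836}\right) 417050 = \frac{220805877}{836} \cdot 417050 = \frac{2423344500075}{22}$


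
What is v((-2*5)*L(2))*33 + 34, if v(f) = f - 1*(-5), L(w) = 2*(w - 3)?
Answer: 859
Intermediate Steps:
L(w) = -6 + 2*w (L(w) = 2*(-3 + w) = -6 + 2*w)
v(f) = 5 + f (v(f) = f + 5 = 5 + f)
v((-2*5)*L(2))*33 + 34 = (5 + (-2*5)*(-6 + 2*2))*33 + 34 = (5 - 10*(-6 + 4))*33 + 34 = (5 - 10*(-2))*33 + 34 = (5 + 20)*33 + 34 = 25*33 + 34 = 825 + 34 = 859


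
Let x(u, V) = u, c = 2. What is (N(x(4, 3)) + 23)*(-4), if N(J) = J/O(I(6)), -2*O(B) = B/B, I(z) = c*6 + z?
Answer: -60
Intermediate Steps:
I(z) = 12 + z (I(z) = 2*6 + z = 12 + z)
O(B) = -½ (O(B) = -B/(2*B) = -½*1 = -½)
N(J) = -2*J (N(J) = J/(-½) = J*(-2) = -2*J)
(N(x(4, 3)) + 23)*(-4) = (-2*4 + 23)*(-4) = (-8 + 23)*(-4) = 15*(-4) = -60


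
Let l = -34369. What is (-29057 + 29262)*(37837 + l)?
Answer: 710940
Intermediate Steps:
(-29057 + 29262)*(37837 + l) = (-29057 + 29262)*(37837 - 34369) = 205*3468 = 710940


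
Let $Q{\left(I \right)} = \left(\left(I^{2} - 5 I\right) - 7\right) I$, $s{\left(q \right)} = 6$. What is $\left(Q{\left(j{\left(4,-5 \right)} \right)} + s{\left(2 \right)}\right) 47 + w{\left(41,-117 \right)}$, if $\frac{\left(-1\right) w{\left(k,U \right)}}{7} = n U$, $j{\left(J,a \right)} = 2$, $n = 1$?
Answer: $-121$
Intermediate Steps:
$w{\left(k,U \right)} = - 7 U$ ($w{\left(k,U \right)} = - 7 \cdot 1 U = - 7 U$)
$Q{\left(I \right)} = I \left(-7 + I^{2} - 5 I\right)$ ($Q{\left(I \right)} = \left(-7 + I^{2} - 5 I\right) I = I \left(-7 + I^{2} - 5 I\right)$)
$\left(Q{\left(j{\left(4,-5 \right)} \right)} + s{\left(2 \right)}\right) 47 + w{\left(41,-117 \right)} = \left(2 \left(-7 + 2^{2} - 10\right) + 6\right) 47 - -819 = \left(2 \left(-7 + 4 - 10\right) + 6\right) 47 + 819 = \left(2 \left(-13\right) + 6\right) 47 + 819 = \left(-26 + 6\right) 47 + 819 = \left(-20\right) 47 + 819 = -940 + 819 = -121$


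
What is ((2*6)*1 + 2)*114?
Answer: 1596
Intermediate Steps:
((2*6)*1 + 2)*114 = (12*1 + 2)*114 = (12 + 2)*114 = 14*114 = 1596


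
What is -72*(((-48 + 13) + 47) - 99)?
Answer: 6264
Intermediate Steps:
-72*(((-48 + 13) + 47) - 99) = -72*((-35 + 47) - 99) = -72*(12 - 99) = -72*(-87) = 6264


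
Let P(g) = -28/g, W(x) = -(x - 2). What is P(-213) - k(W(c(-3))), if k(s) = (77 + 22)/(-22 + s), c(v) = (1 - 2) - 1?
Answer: 2399/426 ≈ 5.6315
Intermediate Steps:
c(v) = -2 (c(v) = -1 - 1 = -2)
W(x) = 2 - x (W(x) = -(-2 + x) = 2 - x)
k(s) = 99/(-22 + s)
P(-213) - k(W(c(-3))) = -28/(-213) - 99/(-22 + (2 - 1*(-2))) = -28*(-1/213) - 99/(-22 + (2 + 2)) = 28/213 - 99/(-22 + 4) = 28/213 - 99/(-18) = 28/213 - 99*(-1)/18 = 28/213 - 1*(-11/2) = 28/213 + 11/2 = 2399/426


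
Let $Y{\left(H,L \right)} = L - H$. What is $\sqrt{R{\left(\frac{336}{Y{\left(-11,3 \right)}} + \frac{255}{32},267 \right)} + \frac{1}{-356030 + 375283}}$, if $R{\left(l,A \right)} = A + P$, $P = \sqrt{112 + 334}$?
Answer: $\frac{\sqrt{98971047656 + 370678009 \sqrt{446}}}{19253} \approx 16.974$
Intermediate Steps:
$P = \sqrt{446} \approx 21.119$
$R{\left(l,A \right)} = A + \sqrt{446}$
$\sqrt{R{\left(\frac{336}{Y{\left(-11,3 \right)}} + \frac{255}{32},267 \right)} + \frac{1}{-356030 + 375283}} = \sqrt{\left(267 + \sqrt{446}\right) + \frac{1}{-356030 + 375283}} = \sqrt{\left(267 + \sqrt{446}\right) + \frac{1}{19253}} = \sqrt{\frac{5140552}{19253} + \sqrt{446}}$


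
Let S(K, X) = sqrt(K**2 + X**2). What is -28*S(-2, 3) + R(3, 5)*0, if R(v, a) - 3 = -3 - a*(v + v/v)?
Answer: -28*sqrt(13) ≈ -100.96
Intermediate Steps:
R(v, a) = -a*(1 + v) (R(v, a) = 3 + (-3 - a*(v + v/v)) = 3 + (-3 - a*(v + 1)) = 3 + (-3 - a*(1 + v)) = -a*(1 + v))
-28*S(-2, 3) + R(3, 5)*0 = -28*sqrt((-2)**2 + 3**2) - 1*5*(1 + 3)*0 = -28*sqrt(4 + 9) - 1*5*4*0 = -28*sqrt(13) - 20*0 = -28*sqrt(13) + 0 = -28*sqrt(13)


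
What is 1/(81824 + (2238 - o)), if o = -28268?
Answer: 1/112330 ≈ 8.9023e-6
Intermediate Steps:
1/(81824 + (2238 - o)) = 1/(81824 + (2238 - 1*(-28268))) = 1/(81824 + (2238 + 28268)) = 1/(81824 + 30506) = 1/112330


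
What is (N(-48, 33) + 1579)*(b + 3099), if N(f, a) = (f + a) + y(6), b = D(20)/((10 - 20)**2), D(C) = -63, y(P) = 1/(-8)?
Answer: 3876370707/800 ≈ 4.8455e+6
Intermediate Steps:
y(P) = -1/8
b = -63/100 (b = -63/(10 - 20)**2 = -63/((-10)**2) = -63/100 ≈ -0.63000)
N(f, a) = -1/8 + a + f (N(f, a) = (f + a) - 1/8 = (a + f) - 1/8 = -1/8 + a + f)
(N(-48, 33) + 1579)*(b + 3099) = ((-1/8 + 33 - 48) + 1579)*(-63/100 + 3099) = (-121/8 + 1579)*(309837/100) = (12511/8)*(309837/100) = 3876370707/800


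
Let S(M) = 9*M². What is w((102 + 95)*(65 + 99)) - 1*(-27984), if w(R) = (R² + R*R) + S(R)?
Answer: 11481903488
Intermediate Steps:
w(R) = 11*R² (w(R) = (R² + R*R) + 9*R² = (R² + R²) + 9*R² = 2*R² + 9*R² = 11*R²)
w((102 + 95)*(65 + 99)) - 1*(-27984) = 11*((102 + 95)*(65 + 99))² - 1*(-27984) = 11*(197*164)² + 27984 = 11*32308² + 27984 = 11*1043806864 + 27984 = 11481875504 + 27984 = 11481903488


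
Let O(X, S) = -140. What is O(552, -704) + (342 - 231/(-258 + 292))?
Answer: 6637/34 ≈ 195.21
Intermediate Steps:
O(552, -704) + (342 - 231/(-258 + 292)) = -140 + (342 - 231/(-258 + 292)) = -140 + (342 - 231/34) = -140 + 11397/34 = 6637/34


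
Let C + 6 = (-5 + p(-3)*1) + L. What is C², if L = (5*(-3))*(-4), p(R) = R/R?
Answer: 2500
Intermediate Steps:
p(R) = 1
L = 60 (L = -15*(-4) = 60)
C = 50 (C = -6 + ((-5 + 1*1) + 60) = -6 + ((-5 + 1) + 60) = -6 + (-4 + 60) = -6 + 56 = 50)
C² = 50² = 2500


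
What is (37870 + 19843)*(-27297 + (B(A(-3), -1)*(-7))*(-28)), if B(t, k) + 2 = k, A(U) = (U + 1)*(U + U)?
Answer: -1609327005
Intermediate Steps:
A(U) = 2*U*(1 + U) (A(U) = (1 + U)*(2*U) = 2*U*(1 + U))
B(t, k) = -2 + k
(37870 + 19843)*(-27297 + (B(A(-3), -1)*(-7))*(-28)) = (37870 + 19843)*(-27297 + ((-2 - 1)*(-7))*(-28)) = 57713*(-27297 - 3*(-7)*(-28)) = 57713*(-27297 + 21*(-28)) = 57713*(-27297 - 588) = 57713*(-27885) = -1609327005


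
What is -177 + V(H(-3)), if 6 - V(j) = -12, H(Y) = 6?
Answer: -159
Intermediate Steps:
V(j) = 18 (V(j) = 6 - 1*(-12) = 6 + 12 = 18)
-177 + V(H(-3)) = -177 + 18 = -159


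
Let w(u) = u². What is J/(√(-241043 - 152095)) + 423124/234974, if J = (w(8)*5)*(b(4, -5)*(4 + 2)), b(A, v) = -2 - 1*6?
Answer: 211562/117487 + 2560*I*√43682/21841 ≈ 1.8007 + 24.497*I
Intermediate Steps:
b(A, v) = -8 (b(A, v) = -2 - 6 = -8)
J = -15360 (J = (8²*5)*(-8*(4 + 2)) = (64*5)*(-8*6) = 320*(-48) = -15360)
J/(√(-241043 - 152095)) + 423124/234974 = -15360/√(-241043 - 152095) + 423124/234974 = -15360*(-I*√43682/131046) + 423124*(1/234974) = -15360*(-I*√43682/131046) + 211562/117487 = -(-2560)*I*√43682/21841 + 211562/117487 = 2560*I*√43682/21841 + 211562/117487 = 211562/117487 + 2560*I*√43682/21841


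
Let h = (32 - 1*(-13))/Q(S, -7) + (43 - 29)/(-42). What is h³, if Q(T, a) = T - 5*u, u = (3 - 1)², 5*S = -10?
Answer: -3869893/287496 ≈ -13.461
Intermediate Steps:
S = -2 (S = (⅕)*(-10) = -2)
u = 4 (u = 2² = 4)
Q(T, a) = -20 + T (Q(T, a) = T - 5*4 = T - 20 = -20 + T)
h = -157/66 (h = (32 - 1*(-13))/(-20 - 2) + (43 - 29)/(-42) = (32 + 13)/(-22) + 14*(-1/42) = 45*(-1/22) - ⅓ = -45/22 - ⅓ = -157/66 ≈ -2.3788)
h³ = (-157/66)³ = -3869893/287496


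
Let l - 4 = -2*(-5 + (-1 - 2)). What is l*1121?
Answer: 22420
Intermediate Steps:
l = 20 (l = 4 - 2*(-5 + (-1 - 2)) = 4 - 2*(-5 - 3) = 4 - 2*(-8) = 4 + 16 = 20)
l*1121 = 20*1121 = 22420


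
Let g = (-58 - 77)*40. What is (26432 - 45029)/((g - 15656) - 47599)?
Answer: 6199/22885 ≈ 0.27088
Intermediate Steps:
g = -5400 (g = -135*40 = -5400)
(26432 - 45029)/((g - 15656) - 47599) = (26432 - 45029)/((-5400 - 15656) - 47599) = -18597/(-21056 - 47599) = -18597/(-68655) = -18597*(-1/68655) = 6199/22885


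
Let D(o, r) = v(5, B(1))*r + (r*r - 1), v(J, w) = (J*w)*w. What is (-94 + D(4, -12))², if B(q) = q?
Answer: 121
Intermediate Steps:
v(J, w) = J*w²
D(o, r) = -1 + r² + 5*r (D(o, r) = (5*1²)*r + (r*r - 1) = (5*1)*r + (r² - 1) = 5*r + (-1 + r²) = -1 + r² + 5*r)
(-94 + D(4, -12))² = (-94 + (-1 + (-12)² + 5*(-12)))² = (-94 + (-1 + 144 - 60))² = (-94 + 83)² = (-11)² = 121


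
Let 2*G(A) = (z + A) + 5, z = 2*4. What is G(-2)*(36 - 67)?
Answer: -341/2 ≈ -170.50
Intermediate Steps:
z = 8
G(A) = 13/2 + A/2 (G(A) = ((8 + A) + 5)/2 = (13 + A)/2 = 13/2 + A/2)
G(-2)*(36 - 67) = (13/2 + (½)*(-2))*(36 - 67) = (13/2 - 1)*(-31) = (11/2)*(-31) = -341/2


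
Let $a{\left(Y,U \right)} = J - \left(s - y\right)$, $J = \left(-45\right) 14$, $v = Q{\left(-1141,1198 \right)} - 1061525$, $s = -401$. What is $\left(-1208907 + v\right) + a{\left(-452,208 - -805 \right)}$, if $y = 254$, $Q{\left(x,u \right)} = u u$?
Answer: $-835203$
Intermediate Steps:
$Q{\left(x,u \right)} = u^{2}$
$v = 373679$ ($v = 1198^{2} - 1061525 = 1435204 - 1061525 = 373679$)
$J = -630$
$a{\left(Y,U \right)} = 25$ ($a{\left(Y,U \right)} = -630 - \left(-401 - 254\right) = -630 - -655 = -630 + 655 = 25$)
$\left(-1208907 + v\right) + a{\left(-452,208 - -805 \right)} = \left(-1208907 + 373679\right) + 25 = -835228 + 25 = -835203$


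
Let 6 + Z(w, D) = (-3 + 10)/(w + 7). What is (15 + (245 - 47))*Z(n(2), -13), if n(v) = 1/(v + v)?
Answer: -31098/29 ≈ -1072.3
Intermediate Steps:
n(v) = 1/(2*v)
Z(w, D) = -6 + 7/(7 + w) (Z(w, D) = -6 + (-3 + 10)/(w + 7) = -6 + 7/(7 + w))
(15 + (245 - 47))*Z(n(2), -13) = (15 + (245 - 47))*((-35 - 3/2)/(7 + (½)/2)) = (15 + 198)*((-35 - 3/2)/(7 + (½)*(½))) = 213*((-35 - 6*¼)/(7 + ¼)) = 213*((-35 - 3/2)/(29/4)) = 213*((4/29)*(-73/2)) = 213*(-146/29) = -31098/29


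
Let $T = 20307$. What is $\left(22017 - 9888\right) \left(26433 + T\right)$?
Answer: $566909460$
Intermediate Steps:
$\left(22017 - 9888\right) \left(26433 + T\right) = \left(22017 - 9888\right) \left(26433 + 20307\right) = 12129 \cdot 46740 = 566909460$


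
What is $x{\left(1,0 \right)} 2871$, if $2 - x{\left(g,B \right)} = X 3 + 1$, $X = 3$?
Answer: $-22968$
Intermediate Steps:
$x{\left(g,B \right)} = -8$ ($x{\left(g,B \right)} = 2 - \left(3 \cdot 3 + 1\right) = 2 - \left(9 + 1\right) = 2 - 10 = -8$)
$x{\left(1,0 \right)} 2871 = \left(-8\right) 2871 = -22968$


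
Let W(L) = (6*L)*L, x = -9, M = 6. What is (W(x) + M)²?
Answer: 242064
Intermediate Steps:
W(L) = 6*L²
(W(x) + M)² = (6*(-9)² + 6)² = (6*81 + 6)² = (486 + 6)² = 492² = 242064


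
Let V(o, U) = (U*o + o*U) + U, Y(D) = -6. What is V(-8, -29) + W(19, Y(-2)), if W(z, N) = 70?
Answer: 505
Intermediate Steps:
V(o, U) = U + 2*U*o (V(o, U) = (U*o + U*o) + U = 2*U*o + U = U + 2*U*o)
V(-8, -29) + W(19, Y(-2)) = -29*(1 + 2*(-8)) + 70 = -29*(1 - 16) + 70 = -29*(-15) + 70 = 435 + 70 = 505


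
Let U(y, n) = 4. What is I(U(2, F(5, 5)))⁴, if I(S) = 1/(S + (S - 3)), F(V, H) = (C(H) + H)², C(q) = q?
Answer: 1/625 ≈ 0.0016000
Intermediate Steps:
F(V, H) = 4*H² (F(V, H) = (H + H)² = (2*H)² = 4*H²)
I(S) = 1/(-3 + 2*S) (I(S) = 1/(S + (-3 + S)) = 1/(-3 + 2*S))
I(U(2, F(5, 5)))⁴ = (1/(-3 + 2*4))⁴ = (1/(-3 + 8))⁴ = (1/5)⁴ = (⅕)⁴ = 1/625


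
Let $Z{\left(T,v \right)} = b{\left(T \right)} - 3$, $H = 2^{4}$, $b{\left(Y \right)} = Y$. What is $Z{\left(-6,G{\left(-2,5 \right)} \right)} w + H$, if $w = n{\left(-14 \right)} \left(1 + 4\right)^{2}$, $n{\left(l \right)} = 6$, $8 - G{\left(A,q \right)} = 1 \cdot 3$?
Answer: $-1334$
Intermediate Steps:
$G{\left(A,q \right)} = 5$ ($G{\left(A,q \right)} = 8 - 1 \cdot 3 = 8 - 3 = 5$)
$H = 16$
$Z{\left(T,v \right)} = -3 + T$ ($Z{\left(T,v \right)} = T - 3 = -3 + T$)
$w = 150$ ($w = 6 \left(1 + 4\right)^{2} = 6 \cdot 5^{2} = 6 \cdot 25 = 150$)
$Z{\left(-6,G{\left(-2,5 \right)} \right)} w + H = \left(-3 - 6\right) 150 + 16 = \left(-9\right) 150 + 16 = -1350 + 16 = -1334$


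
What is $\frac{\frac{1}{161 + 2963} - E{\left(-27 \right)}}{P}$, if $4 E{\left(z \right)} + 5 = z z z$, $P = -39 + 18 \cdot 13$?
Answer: $\frac{5125443}{203060} \approx 25.241$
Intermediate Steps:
$P = 195$ ($P = -39 + 234 = 195$)
$E{\left(z \right)} = - \frac{5}{4} + \frac{z^{3}}{4}$ ($E{\left(z \right)} = - \frac{5}{4} + \frac{z z z}{4} = - \frac{5}{4} + \frac{z^{2} z}{4} = - \frac{5}{4} + \frac{z^{3}}{4}$)
$\frac{\frac{1}{161 + 2963} - E{\left(-27 \right)}}{P} = \frac{\frac{1}{161 + 2963} - \left(- \frac{5}{4} + \frac{\left(-27\right)^{3}}{4}\right)}{195} = \left(\frac{1}{3124} - \left(- \frac{5}{4} + \frac{1}{4} \left(-19683\right)\right)\right) \frac{1}{195} = \left(\frac{1}{3124} - \left(- \frac{5}{4} - \frac{19683}{4}\right)\right) \frac{1}{195} = \left(\frac{1}{3124} - -4922\right) \frac{1}{195} = \left(\frac{1}{3124} + 4922\right) \frac{1}{195} = \frac{15376329}{3124} \cdot \frac{1}{195} = \frac{5125443}{203060}$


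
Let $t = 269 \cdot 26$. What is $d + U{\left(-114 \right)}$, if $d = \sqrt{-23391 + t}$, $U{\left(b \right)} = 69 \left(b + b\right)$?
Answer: $-15732 + i \sqrt{16397} \approx -15732.0 + 128.05 i$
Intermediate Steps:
$t = 6994$
$U{\left(b \right)} = 138 b$ ($U{\left(b \right)} = 69 \cdot 2 b = 138 b$)
$d = i \sqrt{16397}$ ($d = \sqrt{-23391 + 6994} = \sqrt{-16397} = i \sqrt{16397} \approx 128.05 i$)
$d + U{\left(-114 \right)} = i \sqrt{16397} + 138 \left(-114\right) = i \sqrt{16397} - 15732 = -15732 + i \sqrt{16397}$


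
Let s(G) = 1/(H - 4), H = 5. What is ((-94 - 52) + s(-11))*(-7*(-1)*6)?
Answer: -6090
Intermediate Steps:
s(G) = 1 (s(G) = 1/(5 - 4) = 1/1 = 1)
((-94 - 52) + s(-11))*(-7*(-1)*6) = ((-94 - 52) + 1)*(-7*(-1)*6) = (-146 + 1)*(7*6) = -145*42 = -6090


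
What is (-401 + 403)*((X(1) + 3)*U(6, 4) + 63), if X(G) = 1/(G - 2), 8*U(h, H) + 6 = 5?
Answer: 251/2 ≈ 125.50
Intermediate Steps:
U(h, H) = -1/8 (U(h, H) = -3/4 + (1/8)*5 = -3/4 + 5/8 = -1/8)
X(G) = 1/(-2 + G)
(-401 + 403)*((X(1) + 3)*U(6, 4) + 63) = (-401 + 403)*((1/(-2 + 1) + 3)*(-1/8) + 63) = 2*((1/(-1) + 3)*(-1/8) + 63) = 2*((-1 + 3)*(-1/8) + 63) = 2*(2*(-1/8) + 63) = 2*(-1/4 + 63) = 2*(251/4) = 251/2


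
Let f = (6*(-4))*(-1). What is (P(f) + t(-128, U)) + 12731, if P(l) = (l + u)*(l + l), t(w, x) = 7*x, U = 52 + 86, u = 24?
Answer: 16001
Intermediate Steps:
U = 138
f = 24 (f = -24*(-1) = 24)
P(l) = 2*l*(24 + l) (P(l) = (l + 24)*(l + l) = (24 + l)*(2*l) = 2*l*(24 + l))
(P(f) + t(-128, U)) + 12731 = (2*24*(24 + 24) + 7*138) + 12731 = (2*24*48 + 966) + 12731 = (2304 + 966) + 12731 = 3270 + 12731 = 16001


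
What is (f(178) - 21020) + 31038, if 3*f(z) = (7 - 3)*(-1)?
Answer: 30050/3 ≈ 10017.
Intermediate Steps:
f(z) = -4/3 (f(z) = ((7 - 3)*(-1))/3 = (4*(-1))/3 = (1/3)*(-4) = -4/3)
(f(178) - 21020) + 31038 = (-4/3 - 21020) + 31038 = -63064/3 + 31038 = 30050/3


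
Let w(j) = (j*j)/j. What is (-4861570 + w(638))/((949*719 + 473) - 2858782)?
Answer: 2430466/1087989 ≈ 2.2339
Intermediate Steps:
w(j) = j (w(j) = j²/j = j)
(-4861570 + w(638))/((949*719 + 473) - 2858782) = (-4861570 + 638)/((949*719 + 473) - 2858782) = -4860932/((682331 + 473) - 2858782) = -4860932/(682804 - 2858782) = -4860932/(-2175978) = -4860932*(-1/2175978) = 2430466/1087989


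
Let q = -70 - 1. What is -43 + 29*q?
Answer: -2102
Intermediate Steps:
q = -71
-43 + 29*q = -43 + 29*(-71) = -43 - 2059 = -2102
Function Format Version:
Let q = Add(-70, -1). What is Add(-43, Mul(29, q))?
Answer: -2102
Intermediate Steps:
q = -71
Add(-43, Mul(29, q)) = Add(-43, Mul(29, -71)) = Add(-43, -2059) = -2102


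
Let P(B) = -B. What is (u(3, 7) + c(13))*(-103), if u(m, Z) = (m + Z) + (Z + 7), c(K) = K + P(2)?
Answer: -3605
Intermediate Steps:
c(K) = -2 + K (c(K) = K - 1*2 = K - 2 = -2 + K)
u(m, Z) = 7 + m + 2*Z (u(m, Z) = (Z + m) + (7 + Z) = 7 + m + 2*Z)
(u(3, 7) + c(13))*(-103) = ((7 + 3 + 2*7) + (-2 + 13))*(-103) = ((7 + 3 + 14) + 11)*(-103) = (24 + 11)*(-103) = 35*(-103) = -3605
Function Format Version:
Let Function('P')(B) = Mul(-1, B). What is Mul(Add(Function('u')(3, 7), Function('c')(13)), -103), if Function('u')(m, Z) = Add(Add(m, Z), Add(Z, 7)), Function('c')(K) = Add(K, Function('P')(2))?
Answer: -3605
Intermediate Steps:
Function('c')(K) = Add(-2, K) (Function('c')(K) = Add(K, Mul(-1, 2)) = Add(K, -2) = Add(-2, K))
Function('u')(m, Z) = Add(7, m, Mul(2, Z)) (Function('u')(m, Z) = Add(Add(Z, m), Add(7, Z)) = Add(7, m, Mul(2, Z)))
Mul(Add(Function('u')(3, 7), Function('c')(13)), -103) = Mul(Add(Add(7, 3, Mul(2, 7)), Add(-2, 13)), -103) = Mul(Add(Add(7, 3, 14), 11), -103) = Mul(Add(24, 11), -103) = Mul(35, -103) = -3605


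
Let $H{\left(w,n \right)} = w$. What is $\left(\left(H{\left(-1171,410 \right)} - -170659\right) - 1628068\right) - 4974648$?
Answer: $-6433228$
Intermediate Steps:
$\left(\left(H{\left(-1171,410 \right)} - -170659\right) - 1628068\right) - 4974648 = \left(\left(-1171 - -170659\right) - 1628068\right) - 4974648 = \left(\left(-1171 + \left(-305818 + 476477\right)\right) - 1628068\right) - 4974648 = \left(\left(-1171 + 170659\right) - 1628068\right) - 4974648 = \left(169488 - 1628068\right) - 4974648 = -1458580 - 4974648 = -6433228$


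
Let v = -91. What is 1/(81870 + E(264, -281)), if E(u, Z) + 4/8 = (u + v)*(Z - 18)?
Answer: 2/60285 ≈ 3.3176e-5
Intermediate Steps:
E(u, Z) = -½ + (-91 + u)*(-18 + Z) (E(u, Z) = -½ + (u - 91)*(Z - 18) = -½ + (-91 + u)*(-18 + Z))
1/(81870 + E(264, -281)) = 1/(81870 + (3275/2 - 91*(-281) - 18*264 - 281*264)) = 1/(81870 + (3275/2 + 25571 - 4752 - 74184)) = 1/(81870 - 103455/2) = 1/(60285/2) = 2/60285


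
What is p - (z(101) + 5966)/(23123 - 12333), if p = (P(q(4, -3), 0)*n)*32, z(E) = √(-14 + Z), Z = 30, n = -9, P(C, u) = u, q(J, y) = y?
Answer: -597/1079 ≈ -0.55329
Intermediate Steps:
z(E) = 4 (z(E) = √(-14 + 30) = √16 = 4)
p = 0 (p = (0*(-9))*32 = 0*32 = 0)
p - (z(101) + 5966)/(23123 - 12333) = 0 - (4 + 5966)/(23123 - 12333) = 0 - 5970/10790 = 0 - 1*597/1079 = 0 - 597/1079 = -597/1079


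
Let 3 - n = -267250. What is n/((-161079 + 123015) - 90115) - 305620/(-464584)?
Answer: -21246850443/14887478134 ≈ -1.4272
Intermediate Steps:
n = 267253 (n = 3 - 1*(-267250) = 3 + 267250 = 267253)
n/((-161079 + 123015) - 90115) - 305620/(-464584) = 267253/((-161079 + 123015) - 90115) - 305620/(-464584) = 267253/(-38064 - 90115) - 305620*(-1/464584) = 267253/(-128179) + 76405/116146 = 267253*(-1/128179) + 76405/116146 = -267253/128179 + 76405/116146 = -21246850443/14887478134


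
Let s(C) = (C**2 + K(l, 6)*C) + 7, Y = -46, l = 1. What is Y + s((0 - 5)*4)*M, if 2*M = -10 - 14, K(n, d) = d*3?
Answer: -610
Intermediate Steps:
K(n, d) = 3*d
M = -12 (M = (-10 - 14)/2 = (1/2)*(-24) = -12)
s(C) = 7 + C**2 + 18*C (s(C) = (C**2 + (3*6)*C) + 7 = (C**2 + 18*C) + 7 = 7 + C**2 + 18*C)
Y + s((0 - 5)*4)*M = -46 + (7 + ((0 - 5)*4)**2 + 18*((0 - 5)*4))*(-12) = -46 + (7 + (-5*4)**2 + 18*(-5*4))*(-12) = -46 + (7 + (-20)**2 + 18*(-20))*(-12) = -46 + (7 + 400 - 360)*(-12) = -46 + 47*(-12) = -46 - 564 = -610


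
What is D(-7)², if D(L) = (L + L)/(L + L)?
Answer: 1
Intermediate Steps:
D(L) = 1 (D(L) = (2*L)/((2*L)) = (2*L)*(1/(2*L)) = 1)
D(-7)² = 1² = 1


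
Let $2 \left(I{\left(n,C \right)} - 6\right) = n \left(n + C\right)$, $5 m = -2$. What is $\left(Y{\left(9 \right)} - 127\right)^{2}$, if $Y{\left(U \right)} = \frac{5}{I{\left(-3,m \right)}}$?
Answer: $\frac{197318209}{12321} \approx 16015.0$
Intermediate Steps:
$m = - \frac{2}{5}$ ($m = \frac{1}{5} \left(-2\right) = - \frac{2}{5} \approx -0.4$)
$I{\left(n,C \right)} = 6 + \frac{n \left(C + n\right)}{2}$ ($I{\left(n,C \right)} = 6 + \frac{n \left(n + C\right)}{2} = 6 + \frac{n \left(C + n\right)}{2}$)
$Y{\left(U \right)} = \frac{50}{111}$ ($Y{\left(U \right)} = \frac{5}{6 + \frac{\left(-3\right)^{2}}{2} + \frac{1}{2} \left(- \frac{2}{5}\right) \left(-3\right)} = \frac{5}{6 + \frac{1}{2} \cdot 9 + \frac{3}{5}} = \frac{5}{6 + \frac{9}{2} + \frac{3}{5}} = \frac{5}{\frac{111}{10}} = 5 \cdot \frac{10}{111} = \frac{50}{111}$)
$\left(Y{\left(9 \right)} - 127\right)^{2} = \left(\frac{50}{111} - 127\right)^{2} = \left(- \frac{14047}{111}\right)^{2} = \frac{197318209}{12321}$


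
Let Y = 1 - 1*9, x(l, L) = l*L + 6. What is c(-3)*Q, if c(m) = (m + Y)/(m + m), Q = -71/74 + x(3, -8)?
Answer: -15433/444 ≈ -34.759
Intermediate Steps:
x(l, L) = 6 + L*l (x(l, L) = L*l + 6 = 6 + L*l)
Y = -8 (Y = 1 - 9 = -8)
Q = -1403/74 (Q = -71/74 + (6 - 8*3) = -71*1/74 + (6 - 24) = -71/74 - 18 = -1403/74 ≈ -18.959)
c(m) = (-8 + m)/(2*m) (c(m) = (m - 8)/(m + m) = (-8 + m)/((2*m)) = (-8 + m)*(1/(2*m)) = (-8 + m)/(2*m))
c(-3)*Q = ((1/2)*(-8 - 3)/(-3))*(-1403/74) = ((1/2)*(-1/3)*(-11))*(-1403/74) = (11/6)*(-1403/74) = -15433/444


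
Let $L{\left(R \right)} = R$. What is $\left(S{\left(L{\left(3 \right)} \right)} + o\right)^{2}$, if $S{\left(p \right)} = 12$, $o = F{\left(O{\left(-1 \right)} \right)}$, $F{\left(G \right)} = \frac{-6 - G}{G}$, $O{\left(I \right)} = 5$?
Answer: $\frac{2401}{25} \approx 96.04$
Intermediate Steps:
$F{\left(G \right)} = \frac{-6 - G}{G}$
$o = - \frac{11}{5}$ ($o = \frac{-6 - 5}{5} = \frac{1}{5} \left(-11\right) = - \frac{11}{5} \approx -2.2$)
$\left(S{\left(L{\left(3 \right)} \right)} + o\right)^{2} = \left(12 - \frac{11}{5}\right)^{2} = \left(\frac{49}{5}\right)^{2} = \frac{2401}{25}$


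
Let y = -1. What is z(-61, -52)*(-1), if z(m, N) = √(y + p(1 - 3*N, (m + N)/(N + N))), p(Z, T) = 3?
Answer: -√2 ≈ -1.4142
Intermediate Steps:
z(m, N) = √2 (z(m, N) = √(-1 + 3) = √2)
z(-61, -52)*(-1) = √2*(-1) = -√2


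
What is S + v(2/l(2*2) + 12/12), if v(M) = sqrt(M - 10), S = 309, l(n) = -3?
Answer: 309 + I*sqrt(87)/3 ≈ 309.0 + 3.1091*I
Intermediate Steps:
v(M) = sqrt(-10 + M)
S + v(2/l(2*2) + 12/12) = 309 + sqrt(-10 + (2/(-3) + 12/12)) = 309 + sqrt(-10 + (2*(-1/3) + 12*(1/12))) = 309 + sqrt(-10 + (-2/3 + 1)) = 309 + sqrt(-10 + 1/3) = 309 + sqrt(-29/3) = 309 + I*sqrt(87)/3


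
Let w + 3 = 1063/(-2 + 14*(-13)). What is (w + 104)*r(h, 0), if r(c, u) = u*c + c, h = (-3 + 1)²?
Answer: 17521/46 ≈ 380.89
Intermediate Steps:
h = 4 (h = (-2)² = 4)
r(c, u) = c + c*u (r(c, u) = c*u + c = c + c*u)
w = -1615/184 (w = -3 + 1063/(-2 + 14*(-13)) = -3 + 1063/(-2 - 182) = -3 + 1063/(-184) = -3 + 1063*(-1/184) = -3 - 1063/184 = -1615/184 ≈ -8.7772)
(w + 104)*r(h, 0) = (-1615/184 + 104)*(4*(1 + 0)) = 17521*(4*1)/184 = (17521/184)*4 = 17521/46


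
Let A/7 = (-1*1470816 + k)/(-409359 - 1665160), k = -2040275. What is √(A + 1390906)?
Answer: √5985994497814434669/2074519 ≈ 1179.4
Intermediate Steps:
A = 24577637/2074519 (A = 7*((-1*1470816 - 2040275)/(-409359 - 1665160)) = 7*((-1470816 - 2040275)/(-2074519)) = 7*(-3511091*(-1/2074519)) = 7*(3511091/2074519) = 24577637/2074519 ≈ 11.847)
√(A + 1390906) = √(24577637/2074519 + 1390906) = √(2885485501851/2074519) = √5985994497814434669/2074519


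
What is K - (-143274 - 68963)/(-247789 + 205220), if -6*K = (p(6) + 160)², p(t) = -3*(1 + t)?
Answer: -823749071/255414 ≈ -3225.2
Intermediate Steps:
p(t) = -3 - 3*t
K = -19321/6 (K = -((-3 - 3*6) + 160)²/6 = -((-3 - 18) + 160)²/6 = -(-21 + 160)²/6 = -⅙*139² = -⅙*19321 = -19321/6 ≈ -3220.2)
K - (-143274 - 68963)/(-247789 + 205220) = -19321/6 - (-143274 - 68963)/(-247789 + 205220) = -19321/6 - (-212237)/(-42569) = -19321/6 - (-212237)*(-1)/42569 = -19321/6 - 1*212237/42569 = -19321/6 - 212237/42569 = -823749071/255414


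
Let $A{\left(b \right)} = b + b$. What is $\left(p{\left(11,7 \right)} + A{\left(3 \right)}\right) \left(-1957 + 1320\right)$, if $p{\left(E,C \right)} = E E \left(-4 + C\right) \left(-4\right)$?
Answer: $921102$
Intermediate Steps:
$A{\left(b \right)} = 2 b$
$p{\left(E,C \right)} = - 4 E^{2} \left(-4 + C\right)$ ($p{\left(E,C \right)} = E^{2} \left(-4 + C\right) \left(-4\right) = - 4 E^{2} \left(-4 + C\right)$)
$\left(p{\left(11,7 \right)} + A{\left(3 \right)}\right) \left(-1957 + 1320\right) = \left(4 \cdot 11^{2} \left(4 - 7\right) + 2 \cdot 3\right) \left(-1957 + 1320\right) = \left(4 \cdot 121 \left(4 - 7\right) + 6\right) \left(-637\right) = \left(4 \cdot 121 \left(-3\right) + 6\right) \left(-637\right) = \left(-1452 + 6\right) \left(-637\right) = \left(-1446\right) \left(-637\right) = 921102$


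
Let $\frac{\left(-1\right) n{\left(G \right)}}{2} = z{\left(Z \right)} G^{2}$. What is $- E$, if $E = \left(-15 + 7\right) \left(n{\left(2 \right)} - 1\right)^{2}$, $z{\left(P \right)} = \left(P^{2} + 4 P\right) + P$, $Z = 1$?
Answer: $19208$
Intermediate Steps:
$z{\left(P \right)} = P^{2} + 5 P$
$n{\left(G \right)} = - 12 G^{2}$ ($n{\left(G \right)} = - 2 \cdot 1 \left(5 + 1\right) G^{2} = - 2 \cdot 1 \cdot 6 G^{2} = - 2 \cdot 6 G^{2} = - 12 G^{2}$)
$E = -19208$ ($E = \left(-15 + 7\right) \left(- 12 \cdot 2^{2} - 1\right)^{2} = - 8 \left(\left(-12\right) 4 - 1\right)^{2} = - 8 \left(-48 - 1\right)^{2} = - 8 \left(-49\right)^{2} = \left(-8\right) 2401 = -19208$)
$- E = \left(-1\right) \left(-19208\right) = 19208$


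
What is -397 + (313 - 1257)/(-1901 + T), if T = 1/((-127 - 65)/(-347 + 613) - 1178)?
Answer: -118165910611/298019903 ≈ -396.50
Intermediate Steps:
T = -133/156770 (T = 1/(-192/266 - 1178) = 1/(-192*1/266 - 1178) = 1/(-96/133 - 1178) = 1/(-156770/133) = -133/156770 ≈ -0.00084838)
-397 + (313 - 1257)/(-1901 + T) = -397 + (313 - 1257)/(-1901 - 133/156770) = -397 - 944/(-298019903/156770) = -397 - 944*(-156770/298019903) = -397 + 147990880/298019903 = -118165910611/298019903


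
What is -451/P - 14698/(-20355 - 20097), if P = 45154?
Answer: 80678705/228321201 ≈ 0.35336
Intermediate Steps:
-451/P - 14698/(-20355 - 20097) = -451/45154 - 14698/(-20355 - 20097) = -451*1/45154 - 14698/(-40452) = -451/45154 - 14698*(-1/40452) = -451/45154 + 7349/20226 = 80678705/228321201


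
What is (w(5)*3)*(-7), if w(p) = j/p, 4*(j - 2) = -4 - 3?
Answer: -21/20 ≈ -1.0500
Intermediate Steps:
j = 1/4 (j = 2 + (-4 - 3)/4 = 2 + (1/4)*(-7) = 2 - 7/4 = 1/4 ≈ 0.25000)
w(p) = 1/(4*p)
(w(5)*3)*(-7) = (((1/4)/5)*3)*(-7) = (((1/4)*(1/5))*3)*(-7) = ((1/20)*3)*(-7) = (3/20)*(-7) = -21/20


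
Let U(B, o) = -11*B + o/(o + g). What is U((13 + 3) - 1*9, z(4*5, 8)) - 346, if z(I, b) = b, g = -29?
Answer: -8891/21 ≈ -423.38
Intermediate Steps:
U(B, o) = -11*B + o/(-29 + o) (U(B, o) = -11*B + o/(o - 29) = -11*B + o/(-29 + o))
U((13 + 3) - 1*9, z(4*5, 8)) - 346 = (8 + 319*((13 + 3) - 1*9) - 11*((13 + 3) - 1*9)*8)/(-29 + 8) - 346 = (8 + 319*(16 - 9) - 11*(16 - 9)*8)/(-21) - 346 = -(8 + 319*7 - 11*7*8)/21 - 346 = -(8 + 2233 - 616)/21 - 346 = -1/21*1625 - 346 = -1625/21 - 346 = -8891/21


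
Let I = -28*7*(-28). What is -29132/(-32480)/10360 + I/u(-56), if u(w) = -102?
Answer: -230833689367/4290283200 ≈ -53.804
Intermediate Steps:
I = 5488 (I = -196*(-28) = 5488)
-29132/(-32480)/10360 + I/u(-56) = -29132/(-32480)/10360 + 5488/(-102) = -29132*(-1/32480)*(1/10360) + 5488*(-1/102) = (7283/8120)*(1/10360) - 2744/51 = 7283/84123200 - 2744/51 = -230833689367/4290283200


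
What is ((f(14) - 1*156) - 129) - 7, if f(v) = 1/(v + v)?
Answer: -8175/28 ≈ -291.96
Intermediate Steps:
f(v) = 1/(2*v)
((f(14) - 1*156) - 129) - 7 = (((½)/14 - 1*156) - 129) - 7 = (((½)*(1/14) - 156) - 129) - 7 = ((1/28 - 156) - 129) - 7 = (-4367/28 - 129) - 7 = -7979/28 - 7 = -8175/28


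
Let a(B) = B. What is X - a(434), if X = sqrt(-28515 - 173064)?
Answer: -434 + I*sqrt(201579) ≈ -434.0 + 448.98*I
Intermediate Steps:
X = I*sqrt(201579) (X = sqrt(-201579) = I*sqrt(201579) ≈ 448.98*I)
X - a(434) = I*sqrt(201579) - 1*434 = I*sqrt(201579) - 434 = -434 + I*sqrt(201579)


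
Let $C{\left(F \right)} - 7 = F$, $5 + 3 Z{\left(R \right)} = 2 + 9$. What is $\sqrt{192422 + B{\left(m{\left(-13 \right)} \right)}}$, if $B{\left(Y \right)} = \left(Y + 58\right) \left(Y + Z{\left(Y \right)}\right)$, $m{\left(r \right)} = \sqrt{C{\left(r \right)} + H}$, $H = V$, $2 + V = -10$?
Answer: $2 \sqrt{48130 + 45 i \sqrt{2}} \approx 438.77 + 0.29008 i$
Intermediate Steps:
$Z{\left(R \right)} = 2$ ($Z{\left(R \right)} = - \frac{5}{3} + \frac{2 + 9}{3} = - \frac{5}{3} + \frac{1}{3} \cdot 11 = - \frac{5}{3} + \frac{11}{3} = 2$)
$V = -12$ ($V = -2 - 10 = -12$)
$C{\left(F \right)} = 7 + F$
$H = -12$
$m{\left(r \right)} = \sqrt{-5 + r}$ ($m{\left(r \right)} = \sqrt{\left(7 + r\right) - 12} = \sqrt{-5 + r}$)
$B{\left(Y \right)} = \left(2 + Y\right) \left(58 + Y\right)$ ($B{\left(Y \right)} = \left(Y + 58\right) \left(Y + 2\right) = \left(58 + Y\right) \left(2 + Y\right) = \left(2 + Y\right) \left(58 + Y\right)$)
$\sqrt{192422 + B{\left(m{\left(-13 \right)} \right)}} = \sqrt{192422 + \left(116 + \left(\sqrt{-5 - 13}\right)^{2} + 60 \sqrt{-5 - 13}\right)} = \sqrt{192422 + \left(116 + \left(\sqrt{-18}\right)^{2} + 60 \sqrt{-18}\right)} = \sqrt{192422 + \left(116 + \left(3 i \sqrt{2}\right)^{2} + 60 \cdot 3 i \sqrt{2}\right)} = \sqrt{192422 + \left(116 - 18 + 180 i \sqrt{2}\right)} = \sqrt{192422 + \left(98 + 180 i \sqrt{2}\right)} = \sqrt{192520 + 180 i \sqrt{2}}$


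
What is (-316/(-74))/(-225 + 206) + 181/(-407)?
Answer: -5177/7733 ≈ -0.66947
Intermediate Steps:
(-316/(-74))/(-225 + 206) + 181/(-407) = -316*(-1/74)/(-19) + 181*(-1/407) = (158/37)*(-1/19) - 181/407 = -158/703 - 181/407 = -5177/7733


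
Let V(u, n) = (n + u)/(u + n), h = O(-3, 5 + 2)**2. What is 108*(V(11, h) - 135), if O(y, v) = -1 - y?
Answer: -14472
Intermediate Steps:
h = 4 (h = (-1 - 1*(-3))**2 = (-1 + 3)**2 = 2**2 = 4)
V(u, n) = 1 (V(u, n) = (n + u)/(n + u) = 1)
108*(V(11, h) - 135) = 108*(1 - 135) = 108*(-134) = -14472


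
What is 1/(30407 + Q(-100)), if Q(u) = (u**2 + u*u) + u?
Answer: 1/50307 ≈ 1.9878e-5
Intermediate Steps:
Q(u) = u + 2*u**2 (Q(u) = (u**2 + u**2) + u = 2*u**2 + u = u + 2*u**2)
1/(30407 + Q(-100)) = 1/(30407 - 100*(1 + 2*(-100))) = 1/(30407 - 100*(1 - 200)) = 1/(30407 - 100*(-199)) = 1/(30407 + 19900) = 1/50307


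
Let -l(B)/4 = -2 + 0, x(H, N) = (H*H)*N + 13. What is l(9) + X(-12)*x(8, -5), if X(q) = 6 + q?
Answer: 1850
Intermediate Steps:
x(H, N) = 13 + N*H² (x(H, N) = H²*N + 13 = N*H² + 13 = 13 + N*H²)
l(B) = 8 (l(B) = -4*(-2 + 0) = -4*(-2) = 8)
l(9) + X(-12)*x(8, -5) = 8 + (6 - 12)*(13 - 5*8²) = 8 - 6*(13 - 5*64) = 8 - 6*(13 - 320) = 8 - 6*(-307) = 8 + 1842 = 1850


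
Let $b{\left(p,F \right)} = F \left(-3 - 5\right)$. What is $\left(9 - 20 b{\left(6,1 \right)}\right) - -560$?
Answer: $729$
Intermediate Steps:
$b{\left(p,F \right)} = - 8 F$ ($b{\left(p,F \right)} = F \left(-8\right) = - 8 F$)
$\left(9 - 20 b{\left(6,1 \right)}\right) - -560 = \left(9 - 20 \left(\left(-8\right) 1\right)\right) - -560 = \left(9 - -160\right) + 560 = \left(9 + 160\right) + 560 = 169 + 560 = 729$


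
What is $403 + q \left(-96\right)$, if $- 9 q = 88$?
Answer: $\frac{4025}{3} \approx 1341.7$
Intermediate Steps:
$q = - \frac{88}{9}$ ($q = \left(- \frac{1}{9}\right) 88 = - \frac{88}{9} \approx -9.7778$)
$403 + q \left(-96\right) = 403 - - \frac{2816}{3} = 403 + \frac{2816}{3} = \frac{4025}{3}$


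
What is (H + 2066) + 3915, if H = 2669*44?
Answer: 123417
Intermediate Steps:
H = 117436
(H + 2066) + 3915 = (117436 + 2066) + 3915 = 119502 + 3915 = 123417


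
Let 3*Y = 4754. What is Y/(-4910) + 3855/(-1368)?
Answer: -1171993/373160 ≈ -3.1407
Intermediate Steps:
Y = 4754/3 (Y = (1/3)*4754 = 4754/3 ≈ 1584.7)
Y/(-4910) + 3855/(-1368) = (4754/3)/(-4910) + 3855/(-1368) = (4754/3)*(-1/4910) + 3855*(-1/1368) = -2377/7365 - 1285/456 = -1171993/373160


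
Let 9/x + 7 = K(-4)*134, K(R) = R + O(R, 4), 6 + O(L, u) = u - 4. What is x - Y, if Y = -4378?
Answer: 1965719/449 ≈ 4378.0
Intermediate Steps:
O(L, u) = -10 + u (O(L, u) = -6 + (u - 4) = -6 + (-4 + u) = -10 + u)
K(R) = -6 + R (K(R) = R + (-10 + 4) = R - 6 = -6 + R)
x = -3/449 (x = 9/(-7 + (-6 - 4)*134) = 9/(-7 - 10*134) = 9/(-7 - 1340) = 9/(-1347) = 9*(-1/1347) = -3/449 ≈ -0.0066815)
x - Y = -3/449 - 1*(-4378) = -3/449 + 4378 = 1965719/449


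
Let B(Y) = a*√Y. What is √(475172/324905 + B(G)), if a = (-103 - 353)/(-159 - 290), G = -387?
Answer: 2*√(7781080832903665 + 16210082929360950*I*√43)/145882345 ≈ 3.2783 + 3.0471*I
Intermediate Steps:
a = 456/449 (a = -456/(-449) = -456*(-1/449) = 456/449 ≈ 1.0156)
B(Y) = 456*√Y/449
√(475172/324905 + B(G)) = √(475172/324905 + 456*√(-387)/449) = √(475172*(1/324905) + 456*(3*I*√43)/449) = √(475172/324905 + 1368*I*√43/449)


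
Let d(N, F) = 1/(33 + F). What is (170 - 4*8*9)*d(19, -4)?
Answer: -118/29 ≈ -4.0690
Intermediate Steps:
(170 - 4*8*9)*d(19, -4) = (170 - 4*8*9)/(33 - 4) = (170 - 32*9)/29 = (170 - 288)*(1/29) = -118*1/29 = -118/29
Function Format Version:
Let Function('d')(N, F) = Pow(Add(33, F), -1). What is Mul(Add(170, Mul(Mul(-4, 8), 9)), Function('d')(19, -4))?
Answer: Rational(-118, 29) ≈ -4.0690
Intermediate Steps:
Mul(Add(170, Mul(Mul(-4, 8), 9)), Function('d')(19, -4)) = Mul(Add(170, Mul(Mul(-4, 8), 9)), Pow(Add(33, -4), -1)) = Mul(Add(170, Mul(-32, 9)), Pow(29, -1)) = Mul(Add(170, -288), Rational(1, 29)) = Mul(-118, Rational(1, 29)) = Rational(-118, 29)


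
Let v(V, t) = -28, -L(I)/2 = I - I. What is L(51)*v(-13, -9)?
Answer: 0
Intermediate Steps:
L(I) = 0 (L(I) = -2*(I - I) = -2*0 = 0)
L(51)*v(-13, -9) = 0*(-28) = 0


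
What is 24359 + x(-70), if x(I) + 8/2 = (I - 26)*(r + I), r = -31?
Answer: 34051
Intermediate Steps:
x(I) = -4 + (-31 + I)*(-26 + I) (x(I) = -4 + (I - 26)*(-31 + I) = -4 + (-26 + I)*(-31 + I) = -4 + (-31 + I)*(-26 + I))
24359 + x(-70) = 24359 + (802 + (-70)² - 57*(-70)) = 24359 + (802 + 4900 + 3990) = 24359 + 9692 = 34051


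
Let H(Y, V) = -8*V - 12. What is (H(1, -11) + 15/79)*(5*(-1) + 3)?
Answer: -12038/79 ≈ -152.38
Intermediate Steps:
H(Y, V) = -12 - 8*V
(H(1, -11) + 15/79)*(5*(-1) + 3) = ((-12 - 8*(-11)) + 15/79)*(5*(-1) + 3) = ((-12 + 88) + 15*(1/79))*(-5 + 3) = (76 + 15/79)*(-2) = (6019/79)*(-2) = -12038/79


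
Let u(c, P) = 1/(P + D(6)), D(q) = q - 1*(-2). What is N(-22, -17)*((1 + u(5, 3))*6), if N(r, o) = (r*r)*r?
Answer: -69696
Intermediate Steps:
N(r, o) = r**3 (N(r, o) = r**2*r = r**3)
D(q) = 2 + q (D(q) = q + 2 = 2 + q)
u(c, P) = 1/(8 + P) (u(c, P) = 1/(P + (2 + 6)) = 1/(P + 8) = 1/(8 + P))
N(-22, -17)*((1 + u(5, 3))*6) = (-22)**3*((1 + 1/(8 + 3))*6) = -10648*(1 + 1/11)*6 = -11616*6 = -10648*72/11 = -69696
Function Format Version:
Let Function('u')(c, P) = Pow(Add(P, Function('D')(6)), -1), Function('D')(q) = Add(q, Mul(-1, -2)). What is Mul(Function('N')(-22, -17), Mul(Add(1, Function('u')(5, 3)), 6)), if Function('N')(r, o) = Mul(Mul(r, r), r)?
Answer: -69696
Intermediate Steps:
Function('N')(r, o) = Pow(r, 3) (Function('N')(r, o) = Mul(Pow(r, 2), r) = Pow(r, 3))
Function('D')(q) = Add(2, q) (Function('D')(q) = Add(q, 2) = Add(2, q))
Function('u')(c, P) = Pow(Add(8, P), -1) (Function('u')(c, P) = Pow(Add(P, Add(2, 6)), -1) = Pow(Add(P, 8), -1) = Pow(Add(8, P), -1))
Mul(Function('N')(-22, -17), Mul(Add(1, Function('u')(5, 3)), 6)) = Mul(Pow(-22, 3), Mul(Add(1, Pow(Add(8, 3), -1)), 6)) = Mul(-10648, Mul(Add(1, Pow(11, -1)), 6)) = Mul(-10648, Mul(Add(1, Rational(1, 11)), 6)) = Mul(-10648, Mul(Rational(12, 11), 6)) = Mul(-10648, Rational(72, 11)) = -69696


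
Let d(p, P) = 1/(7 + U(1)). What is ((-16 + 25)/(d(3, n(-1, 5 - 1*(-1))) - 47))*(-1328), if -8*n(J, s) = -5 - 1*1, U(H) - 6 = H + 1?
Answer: 11205/44 ≈ 254.66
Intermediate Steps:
U(H) = 7 + H (U(H) = 6 + (H + 1) = 6 + (1 + H) = 7 + H)
n(J, s) = 3/4 (n(J, s) = -(-5 - 1*1)/8 = -(-5 - 1)/8 = -1/8*(-6) = 3/4)
d(p, P) = 1/15 (d(p, P) = 1/(7 + (7 + 1)) = 1/(7 + 8) = 1/15)
((-16 + 25)/(d(3, n(-1, 5 - 1*(-1))) - 47))*(-1328) = ((-16 + 25)/(1/15 - 47))*(-1328) = (9/(-704/15))*(-1328) = (9*(-15/704))*(-1328) = -135/704*(-1328) = 11205/44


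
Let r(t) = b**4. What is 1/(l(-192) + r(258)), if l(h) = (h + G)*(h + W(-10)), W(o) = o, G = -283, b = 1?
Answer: 1/95951 ≈ 1.0422e-5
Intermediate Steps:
r(t) = 1 (r(t) = 1**4 = 1)
l(h) = (-283 + h)*(-10 + h) (l(h) = (h - 283)*(h - 10) = (-283 + h)*(-10 + h))
1/(l(-192) + r(258)) = 1/((2830 + (-192)**2 - 293*(-192)) + 1) = 1/((2830 + 36864 + 56256) + 1) = 1/(95950 + 1) = 1/95951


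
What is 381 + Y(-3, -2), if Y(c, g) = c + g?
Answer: 376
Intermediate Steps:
381 + Y(-3, -2) = 381 + (-3 - 2) = 381 - 5 = 376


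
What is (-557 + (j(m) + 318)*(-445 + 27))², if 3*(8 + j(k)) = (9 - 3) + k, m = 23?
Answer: 162032816089/9 ≈ 1.8004e+10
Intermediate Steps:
j(k) = -6 + k/3 (j(k) = -8 + ((9 - 3) + k)/3 = -8 + (6 + k)/3 = -8 + (2 + k/3) = -6 + k/3)
(-557 + (j(m) + 318)*(-445 + 27))² = (-557 + ((-6 + (⅓)*23) + 318)*(-445 + 27))² = (-557 + ((-6 + 23/3) + 318)*(-418))² = (-557 + (5/3 + 318)*(-418))² = (-557 + (959/3)*(-418))² = (-557 - 400862/3)² = (-402533/3)² = 162032816089/9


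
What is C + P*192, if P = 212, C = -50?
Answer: 40654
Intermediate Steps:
C + P*192 = -50 + 212*192 = -50 + 40704 = 40654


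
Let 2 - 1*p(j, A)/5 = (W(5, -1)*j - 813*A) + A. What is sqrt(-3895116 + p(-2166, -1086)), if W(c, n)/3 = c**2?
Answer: 4*I*sqrt(468251) ≈ 2737.2*I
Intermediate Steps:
W(c, n) = 3*c**2
p(j, A) = 10 - 375*j + 4060*A (p(j, A) = 10 - 5*(((3*5**2)*j - 813*A) + A) = 10 - 5*(((3*25)*j - 813*A) + A) = 10 - 5*((75*j - 813*A) + A) = 10 - 5*((-813*A + 75*j) + A) = 10 - 5*(-812*A + 75*j) = 10 + (-375*j + 4060*A) = 10 - 375*j + 4060*A)
sqrt(-3895116 + p(-2166, -1086)) = sqrt(-3895116 + (10 - 375*(-2166) + 4060*(-1086))) = sqrt(-3895116 + (10 + 812250 - 4409160)) = sqrt(-3895116 - 3596900) = sqrt(-7492016) = 4*I*sqrt(468251)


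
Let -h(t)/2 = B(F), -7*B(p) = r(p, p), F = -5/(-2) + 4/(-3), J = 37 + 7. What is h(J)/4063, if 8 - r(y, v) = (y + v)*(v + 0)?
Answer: 95/255969 ≈ 0.00037114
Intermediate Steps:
J = 44
F = 7/6 (F = -5*(-½) + 4*(-⅓) = 5/2 - 4/3 = 7/6 ≈ 1.1667)
r(y, v) = 8 - v*(v + y) (r(y, v) = 8 - (y + v)*(v + 0) = 8 - (v + y)*v = 8 - v*(v + y))
B(p) = -8/7 + 2*p²/7 (B(p) = -(8 - p² - p*p)/7 = -(8 - p² - p²)/7 = -(8 - 2*p²)/7 = -8/7 + 2*p²/7)
h(t) = 95/63 (h(t) = -2*(-8/7 + 2*(7/6)²/7) = -2*(-8/7 + (2/7)*(49/36)) = -2*(-8/7 + 7/18) = -2*(-95/126) = 95/63)
h(J)/4063 = (95/63)/4063 = (95/63)*(1/4063) = 95/255969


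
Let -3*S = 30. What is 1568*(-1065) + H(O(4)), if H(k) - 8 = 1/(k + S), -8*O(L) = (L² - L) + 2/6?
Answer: -462565648/277 ≈ -1.6699e+6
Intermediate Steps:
S = -10 (S = -⅓*30 = -10)
O(L) = -1/24 - L²/8 + L/8 (O(L) = -((L² - L) + 2/6)/8 = -((L² - L) + 2*(⅙))/8 = -((L² - L) + ⅓)/8 = -(⅓ + L² - L)/8 = -1/24 - L²/8 + L/8)
H(k) = 8 + 1/(-10 + k) (H(k) = 8 + 1/(k - 10) = 8 + 1/(-10 + k))
1568*(-1065) + H(O(4)) = 1568*(-1065) + (-79 + 8*(-1/24 - ⅛*4² + (⅛)*4))/(-10 + (-1/24 - ⅛*4² + (⅛)*4)) = -1669920 + (-79 + 8*(-1/24 - ⅛*16 + ½))/(-10 + (-1/24 - ⅛*16 + ½)) = -1669920 + (-79 + 8*(-1/24 - 2 + ½))/(-10 + (-1/24 - 2 + ½)) = -1669920 + (-79 + 8*(-37/24))/(-10 - 37/24) = -1669920 + (-79 - 37/3)/(-277/24) = -1669920 - 24/277*(-274/3) = -1669920 + 2192/277 = -462565648/277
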